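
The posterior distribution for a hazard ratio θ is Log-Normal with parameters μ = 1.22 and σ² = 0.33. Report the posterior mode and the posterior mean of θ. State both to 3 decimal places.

Mode = exp(μ − σ²) = exp(0.89) = 2.435.
Mean = exp(μ + σ²/2) = exp(1.385) = 3.995.

MAP: 2.435. Posterior mean: 3.995.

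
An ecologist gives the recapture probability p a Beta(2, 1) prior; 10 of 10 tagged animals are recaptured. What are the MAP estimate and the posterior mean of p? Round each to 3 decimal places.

Posterior: Beta(2+10, 1+0) = Beta(12, 1).
Since β = 1 ≤ 1 and α > 1, the Beta density is monotone increasing on [0,1]; the mode is at 1.
Mean = 12/(12+1) = 0.923.
The posterior is left-skewed, so the mode exceeds the mean.

MAP: 1.000. Posterior mean: 0.923.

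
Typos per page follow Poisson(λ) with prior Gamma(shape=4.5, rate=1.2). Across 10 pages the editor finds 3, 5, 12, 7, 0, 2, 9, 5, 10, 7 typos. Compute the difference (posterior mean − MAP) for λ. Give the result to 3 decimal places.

0.089

Σ counts = 60. Posterior: Gamma(shape = 4.5+60 = 64.5, rate = 1.2+10 = 11.2).
Mode = (α−1)/β = 63.5/11.2 = 5.670.
Mean = α/β = 64.5/11.2 = 5.759.
Difference = 5.759 − 5.670 = 0.089.
Mean > mode: the posterior has a right tail.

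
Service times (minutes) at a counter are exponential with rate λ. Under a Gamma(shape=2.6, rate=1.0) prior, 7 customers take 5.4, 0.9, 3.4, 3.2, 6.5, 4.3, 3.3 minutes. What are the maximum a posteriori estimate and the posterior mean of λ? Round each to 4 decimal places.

Σ times = 27.0. Posterior: Gamma(shape = 2.6+7 = 9.6, rate = 1.0+27.0 = 28.0).
Mode = (α−1)/β = 8.6/28.0 = 0.3071.
Mean = α/β = 9.6/28.0 = 0.3429.

MAP = 0.3071, posterior mean = 0.3429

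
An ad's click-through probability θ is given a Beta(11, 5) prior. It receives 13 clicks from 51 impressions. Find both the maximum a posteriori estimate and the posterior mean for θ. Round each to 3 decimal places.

Posterior: Beta(11+13, 5+38) = Beta(24, 43).
Mode = (24−1)/(24+43−2) = 23/65 = 0.354.
Mean = 24/(24+43) = 24/67 = 0.358.
Right-skewed posterior ⇒ mode < mean.

maximum a posteriori estimate = 0.354, posterior mean = 0.358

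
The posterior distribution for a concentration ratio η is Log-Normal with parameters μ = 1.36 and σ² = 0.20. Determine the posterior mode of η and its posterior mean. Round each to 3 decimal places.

Mode = exp(μ − σ²) = exp(1.16) = 3.190.
Mean = exp(μ + σ²/2) = exp(1.460) = 4.306.
The mean is pulled above the mode by the posterior's right skew.

posterior mode = 3.190, posterior mean = 4.306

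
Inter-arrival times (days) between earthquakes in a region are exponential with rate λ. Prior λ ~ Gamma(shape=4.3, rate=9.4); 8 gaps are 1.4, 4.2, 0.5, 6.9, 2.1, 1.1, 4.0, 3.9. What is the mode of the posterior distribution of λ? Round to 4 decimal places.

Σ times = 24.1. Posterior: Gamma(shape = 4.3+8 = 12.3, rate = 9.4+24.1 = 33.5).
Mode = (α−1)/β = 11.3/33.5 = 0.3373.
Mean = α/β = 12.3/33.5 = 0.3672.
This is the posterior mode — the MAP estimate.

0.3373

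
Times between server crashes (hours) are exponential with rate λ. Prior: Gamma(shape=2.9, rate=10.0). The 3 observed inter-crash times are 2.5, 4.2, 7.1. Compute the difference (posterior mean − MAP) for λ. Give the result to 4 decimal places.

0.0420

Σ times = 13.8. Posterior: Gamma(shape = 2.9+3 = 5.9, rate = 10.0+13.8 = 23.8).
Mode = (α−1)/β = 4.9/23.8 = 0.2059.
Mean = α/β = 5.9/23.8 = 0.2479.
Difference = 0.2479 − 0.2059 = 0.0420.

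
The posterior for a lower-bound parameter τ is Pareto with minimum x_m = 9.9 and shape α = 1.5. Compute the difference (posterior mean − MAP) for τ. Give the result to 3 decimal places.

19.800

The Pareto density is strictly decreasing on [x_m, ∞), so the mode is x_m = 9.900.
Mean = α·x_m/(α−1) = 1.5·9.9/0.5 = 29.700.
Difference = 29.700 − 9.900 = 19.800.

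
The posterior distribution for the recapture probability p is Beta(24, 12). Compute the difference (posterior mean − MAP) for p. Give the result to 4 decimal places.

Mode = (24−1)/(24+12−2) = 23/34 = 0.6765.
Mean = 24/(24+12) = 24/36 = 0.6667.
Difference = 0.6667 − 0.6765 = -0.0098.

-0.0098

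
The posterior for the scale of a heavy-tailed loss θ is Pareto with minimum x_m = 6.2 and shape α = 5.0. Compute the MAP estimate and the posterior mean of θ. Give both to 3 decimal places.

MAP = 6.200; posterior mean = 7.750

The Pareto density is strictly decreasing on [x_m, ∞), so the mode is x_m = 6.200.
Mean = α·x_m/(α−1) = 5.0·6.2/4.0 = 7.750.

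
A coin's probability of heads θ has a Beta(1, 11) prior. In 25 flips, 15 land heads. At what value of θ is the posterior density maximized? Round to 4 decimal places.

Posterior: Beta(1+15, 11+10) = Beta(16, 21).
Mode = (16−1)/(16+21−2) = 15/35 = 0.4286.
Mean = 16/(16+21) = 16/37 = 0.4324.
This is the posterior mode — the MAP estimate.

0.4286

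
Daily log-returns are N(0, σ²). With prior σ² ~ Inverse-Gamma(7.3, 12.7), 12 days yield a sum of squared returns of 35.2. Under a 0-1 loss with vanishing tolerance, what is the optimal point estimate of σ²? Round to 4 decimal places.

Posterior: Inverse-Gamma(shape = 7.3+12/2 = 13.3, scale = 12.7+35.2/2 = 30.3).
Mode = β/(α+1) = 30.3/14.3 = 2.1189.
Mean = β/(α−1) = 30.3/12.3 = 2.4634.
This is the posterior mode — the MAP estimate.

2.1189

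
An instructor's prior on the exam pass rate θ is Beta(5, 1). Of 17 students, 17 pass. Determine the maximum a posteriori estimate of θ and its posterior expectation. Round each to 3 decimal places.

MAP = 1.000, posterior mean = 0.957

Posterior: Beta(5+17, 1+0) = Beta(22, 1).
Since β = 1 ≤ 1 and α > 1, the Beta density is monotone increasing on [0,1]; the mode is at 1.
Mean = 22/(22+1) = 0.957.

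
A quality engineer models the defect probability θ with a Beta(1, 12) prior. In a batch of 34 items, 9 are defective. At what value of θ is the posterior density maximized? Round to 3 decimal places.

Posterior: Beta(1+9, 12+25) = Beta(10, 37).
Mode = (10−1)/(10+37−2) = 9/45 = 0.200.
Mean = 10/(10+37) = 10/47 = 0.213.
This is the posterior mode — the MAP estimate.

0.200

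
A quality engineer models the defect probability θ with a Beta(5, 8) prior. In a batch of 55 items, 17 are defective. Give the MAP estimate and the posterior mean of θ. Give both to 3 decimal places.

θ_MAP = 0.318, E[θ|data] = 0.324

Posterior: Beta(5+17, 8+38) = Beta(22, 46).
Mode = (22−1)/(22+46−2) = 21/66 = 0.318.
Mean = 22/(22+46) = 22/68 = 0.324.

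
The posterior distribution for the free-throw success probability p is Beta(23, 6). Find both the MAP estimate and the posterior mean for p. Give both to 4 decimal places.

MAP = 0.8148, posterior mean = 0.7931

Mode = (23−1)/(23+6−2) = 22/27 = 0.8148.
Mean = 23/(23+6) = 23/29 = 0.7931.
The posterior is left-skewed, so the mode exceeds the mean.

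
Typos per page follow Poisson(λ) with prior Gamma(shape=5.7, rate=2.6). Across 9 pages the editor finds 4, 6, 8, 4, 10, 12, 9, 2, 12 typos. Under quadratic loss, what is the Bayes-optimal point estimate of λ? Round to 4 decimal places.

6.2672

Σ counts = 67. Posterior: Gamma(shape = 5.7+67 = 72.7, rate = 2.6+9 = 11.6).
Mode = (α−1)/β = 71.7/11.6 = 6.1810.
Mean = α/β = 72.7/11.6 = 6.2672.
Quadratic loss ⇒ the optimal estimator is the posterior mean.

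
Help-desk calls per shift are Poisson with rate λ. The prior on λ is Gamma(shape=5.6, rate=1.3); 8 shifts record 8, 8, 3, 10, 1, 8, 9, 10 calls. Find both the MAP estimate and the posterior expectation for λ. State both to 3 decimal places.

λ_MAP = 6.624, E[λ|data] = 6.731

Σ counts = 57. Posterior: Gamma(shape = 5.6+57 = 62.6, rate = 1.3+8 = 9.3).
Mode = (α−1)/β = 61.6/9.3 = 6.624.
Mean = α/β = 62.6/9.3 = 6.731.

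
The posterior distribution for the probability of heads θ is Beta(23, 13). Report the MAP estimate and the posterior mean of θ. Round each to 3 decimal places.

Mode = (23−1)/(23+13−2) = 22/34 = 0.647.
Mean = 23/(23+13) = 23/36 = 0.639.
Left-skewed posterior ⇒ mean < mode.

MAP = 0.647, posterior mean = 0.639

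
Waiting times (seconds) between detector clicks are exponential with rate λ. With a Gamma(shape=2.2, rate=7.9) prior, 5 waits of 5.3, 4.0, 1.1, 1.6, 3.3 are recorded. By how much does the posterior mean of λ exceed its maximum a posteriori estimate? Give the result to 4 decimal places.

0.0431

Σ times = 15.3. Posterior: Gamma(shape = 2.2+5 = 7.2, rate = 7.9+15.3 = 23.2).
Mode = (α−1)/β = 6.2/23.2 = 0.2672.
Mean = α/β = 7.2/23.2 = 0.3103.
Difference = 0.3103 − 0.2672 = 0.0431.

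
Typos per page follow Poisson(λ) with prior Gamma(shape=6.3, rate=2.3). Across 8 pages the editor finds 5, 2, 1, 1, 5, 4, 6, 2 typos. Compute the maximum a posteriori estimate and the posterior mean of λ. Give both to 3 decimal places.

λ_MAP = 3.039, E[λ|data] = 3.136

Σ counts = 26. Posterior: Gamma(shape = 6.3+26 = 32.3, rate = 2.3+8 = 10.3).
Mode = (α−1)/β = 31.3/10.3 = 3.039.
Mean = α/β = 32.3/10.3 = 3.136.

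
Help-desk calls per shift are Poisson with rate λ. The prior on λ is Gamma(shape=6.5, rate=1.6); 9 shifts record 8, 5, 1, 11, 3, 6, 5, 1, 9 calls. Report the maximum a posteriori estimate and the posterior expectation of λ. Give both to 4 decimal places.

MAP = 5.1415, posterior mean = 5.2358

Σ counts = 49. Posterior: Gamma(shape = 6.5+49 = 55.5, rate = 1.6+9 = 10.6).
Mode = (α−1)/β = 54.5/10.6 = 5.1415.
Mean = α/β = 55.5/10.6 = 5.2358.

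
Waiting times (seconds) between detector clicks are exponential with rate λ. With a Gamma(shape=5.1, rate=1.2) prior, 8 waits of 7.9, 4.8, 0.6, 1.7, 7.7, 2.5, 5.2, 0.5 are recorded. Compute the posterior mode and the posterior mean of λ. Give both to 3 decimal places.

MAP = 0.377, posterior mean = 0.408

Σ times = 30.9. Posterior: Gamma(shape = 5.1+8 = 13.1, rate = 1.2+30.9 = 32.1).
Mode = (α−1)/β = 12.1/32.1 = 0.377.
Mean = α/β = 13.1/32.1 = 0.408.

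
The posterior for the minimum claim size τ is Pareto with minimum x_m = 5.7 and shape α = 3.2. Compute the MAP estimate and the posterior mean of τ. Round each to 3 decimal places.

The Pareto density is strictly decreasing on [x_m, ∞), so the mode is x_m = 5.700.
Mean = α·x_m/(α−1) = 3.2·5.7/2.2 = 8.291.

MAP = 5.700; posterior mean = 8.291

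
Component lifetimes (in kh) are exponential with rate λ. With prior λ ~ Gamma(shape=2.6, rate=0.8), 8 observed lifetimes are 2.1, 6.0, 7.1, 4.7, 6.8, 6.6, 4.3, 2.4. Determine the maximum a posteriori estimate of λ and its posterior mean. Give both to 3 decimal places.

Σ times = 40.0. Posterior: Gamma(shape = 2.6+8 = 10.6, rate = 0.8+40.0 = 40.8).
Mode = (α−1)/β = 9.6/40.8 = 0.235.
Mean = α/β = 10.6/40.8 = 0.260.

MAP = 0.235; posterior mean = 0.260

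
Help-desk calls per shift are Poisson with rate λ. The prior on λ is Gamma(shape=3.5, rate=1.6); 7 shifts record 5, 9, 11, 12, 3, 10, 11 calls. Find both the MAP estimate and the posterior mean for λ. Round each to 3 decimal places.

Σ counts = 61. Posterior: Gamma(shape = 3.5+61 = 64.5, rate = 1.6+7 = 8.6).
Mode = (α−1)/β = 63.5/8.6 = 7.384.
Mean = α/β = 64.5/8.6 = 7.500.

MAP = 7.384; posterior mean = 7.500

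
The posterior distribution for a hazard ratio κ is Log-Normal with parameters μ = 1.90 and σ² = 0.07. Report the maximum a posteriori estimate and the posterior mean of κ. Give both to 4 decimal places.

κ_MAP = 6.2339, E[κ|data] = 6.9240

Mode = exp(μ − σ²) = exp(1.83) = 6.2339.
Mean = exp(μ + σ²/2) = exp(1.935) = 6.9240.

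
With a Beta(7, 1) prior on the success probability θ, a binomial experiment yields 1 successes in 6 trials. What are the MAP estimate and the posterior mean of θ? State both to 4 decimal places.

Posterior: Beta(7+1, 1+5) = Beta(8, 6).
Mode = (8−1)/(8+6−2) = 7/12 = 0.5833.
Mean = 8/(8+6) = 8/14 = 0.5714.
Mode > mean: the posterior has a left tail.

MAP: 0.5833. Posterior mean: 0.5714.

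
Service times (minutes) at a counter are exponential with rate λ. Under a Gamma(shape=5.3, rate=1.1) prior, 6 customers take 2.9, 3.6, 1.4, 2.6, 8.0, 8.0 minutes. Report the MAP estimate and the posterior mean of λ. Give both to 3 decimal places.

MAP = 0.373, posterior mean = 0.409

Σ times = 26.5. Posterior: Gamma(shape = 5.3+6 = 11.3, rate = 1.1+26.5 = 27.6).
Mode = (α−1)/β = 10.3/27.6 = 0.373.
Mean = α/β = 11.3/27.6 = 0.409.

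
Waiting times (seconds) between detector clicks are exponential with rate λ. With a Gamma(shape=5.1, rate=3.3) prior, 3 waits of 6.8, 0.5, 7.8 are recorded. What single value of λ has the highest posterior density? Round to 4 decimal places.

0.3859

Σ times = 15.1. Posterior: Gamma(shape = 5.1+3 = 8.1, rate = 3.3+15.1 = 18.4).
Mode = (α−1)/β = 7.1/18.4 = 0.3859.
Mean = α/β = 8.1/18.4 = 0.4402.
This is the posterior mode — the MAP estimate.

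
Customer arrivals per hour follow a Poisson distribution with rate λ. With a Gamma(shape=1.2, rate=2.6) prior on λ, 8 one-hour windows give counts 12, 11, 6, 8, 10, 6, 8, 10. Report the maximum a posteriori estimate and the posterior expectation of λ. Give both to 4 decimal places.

Σ counts = 71. Posterior: Gamma(shape = 1.2+71 = 72.2, rate = 2.6+8 = 10.6).
Mode = (α−1)/β = 71.2/10.6 = 6.7170.
Mean = α/β = 72.2/10.6 = 6.8113.

MAP: 6.7170. Posterior mean: 6.8113.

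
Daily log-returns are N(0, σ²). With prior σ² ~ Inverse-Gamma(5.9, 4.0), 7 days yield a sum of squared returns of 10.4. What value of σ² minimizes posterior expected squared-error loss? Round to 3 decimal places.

1.095

Posterior: Inverse-Gamma(shape = 5.9+7/2 = 9.4, scale = 4.0+10.4/2 = 9.2).
Mode = β/(α+1) = 9.2/10.4 = 0.885.
Mean = β/(α−1) = 9.2/8.4 = 1.095.
Squared-error loss ⇒ the optimal estimator is the posterior mean.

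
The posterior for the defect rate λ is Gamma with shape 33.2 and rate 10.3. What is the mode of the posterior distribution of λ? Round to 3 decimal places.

Mode = (α−1)/β = 32.2/10.3 = 3.126.
Mean = α/β = 33.2/10.3 = 3.223.
This is the posterior mode — the MAP estimate.

3.126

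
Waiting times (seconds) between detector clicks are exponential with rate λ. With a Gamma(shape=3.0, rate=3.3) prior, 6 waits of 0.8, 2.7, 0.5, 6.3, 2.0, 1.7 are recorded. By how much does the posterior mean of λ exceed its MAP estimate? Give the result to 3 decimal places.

0.058

Σ times = 14.0. Posterior: Gamma(shape = 3.0+6 = 9.0, rate = 3.3+14.0 = 17.3).
Mode = (α−1)/β = 8.0/17.3 = 0.462.
Mean = α/β = 9.0/17.3 = 0.520.
Difference = 0.520 − 0.462 = 0.058.
The posterior is right-skewed, so the mean exceeds the mode.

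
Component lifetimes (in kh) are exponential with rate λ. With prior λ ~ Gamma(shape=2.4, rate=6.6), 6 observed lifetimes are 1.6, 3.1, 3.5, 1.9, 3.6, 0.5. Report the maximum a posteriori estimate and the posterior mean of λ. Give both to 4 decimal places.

Σ times = 14.2. Posterior: Gamma(shape = 2.4+6 = 8.4, rate = 6.6+14.2 = 20.8).
Mode = (α−1)/β = 7.4/20.8 = 0.3558.
Mean = α/β = 8.4/20.8 = 0.4038.

λ_MAP = 0.3558, E[λ|data] = 0.4038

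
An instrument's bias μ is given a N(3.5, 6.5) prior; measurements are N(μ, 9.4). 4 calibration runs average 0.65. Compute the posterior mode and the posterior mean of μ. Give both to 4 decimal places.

MAP = 1.4068; posterior mean = 1.4068

Posterior for μ is Normal. Precision-weighted mean: (1/6.5·3.5 + 4/9.4·0.65) / (1/6.5 + 4/9.4) = 1.4068.
A Normal posterior is symmetric, so mode = mean.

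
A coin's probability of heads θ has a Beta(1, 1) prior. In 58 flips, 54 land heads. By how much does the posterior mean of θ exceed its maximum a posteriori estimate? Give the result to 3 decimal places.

-0.014

Posterior: Beta(1+54, 1+4) = Beta(55, 5).
Mode = (55−1)/(55+5−2) = 54/58 = 0.931.
With a flat prior the MAP equals the MLE, 54/58.
Mean = 55/(55+5) = 55/60 = 0.917.
Difference = 0.917 − 0.931 = -0.014.
Mode > mean: the posterior has a left tail.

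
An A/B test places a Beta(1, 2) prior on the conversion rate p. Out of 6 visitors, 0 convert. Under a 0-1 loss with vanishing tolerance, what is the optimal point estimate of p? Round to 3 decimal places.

0.000

Posterior: Beta(1+0, 2+6) = Beta(1, 8).
Since α = 1 ≤ 1 and β > 1, the Beta density is monotone decreasing on [0,1]; the mode is at 0.
Mean = 1/(1+8) = 0.111.
This is the posterior mode — the MAP estimate.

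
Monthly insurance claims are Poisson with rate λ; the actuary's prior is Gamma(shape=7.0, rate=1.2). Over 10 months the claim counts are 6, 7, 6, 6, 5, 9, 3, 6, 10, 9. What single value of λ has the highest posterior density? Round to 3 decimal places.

6.518

Σ counts = 67. Posterior: Gamma(shape = 7.0+67 = 74.0, rate = 1.2+10 = 11.2).
Mode = (α−1)/β = 73.0/11.2 = 6.518.
Mean = α/β = 74.0/11.2 = 6.607.
This is the posterior mode — the MAP estimate.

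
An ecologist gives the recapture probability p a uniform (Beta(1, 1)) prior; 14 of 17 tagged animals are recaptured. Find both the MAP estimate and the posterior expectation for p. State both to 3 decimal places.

Posterior: Beta(1+14, 1+3) = Beta(15, 4).
Mode = (15−1)/(15+4−2) = 14/17 = 0.824.
With a flat prior the MAP equals the MLE, 14/17.
Mean = 15/(15+4) = 15/19 = 0.789.
The posterior is left-skewed, so the mode exceeds the mean.

MAP estimate = 0.824, posterior expectation = 0.789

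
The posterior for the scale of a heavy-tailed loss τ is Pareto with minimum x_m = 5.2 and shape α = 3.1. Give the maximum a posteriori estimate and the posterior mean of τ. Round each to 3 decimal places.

The Pareto density is strictly decreasing on [x_m, ∞), so the mode is x_m = 5.200.
Mean = α·x_m/(α−1) = 3.1·5.2/2.1 = 7.676.

maximum a posteriori estimate = 5.200, posterior mean = 7.676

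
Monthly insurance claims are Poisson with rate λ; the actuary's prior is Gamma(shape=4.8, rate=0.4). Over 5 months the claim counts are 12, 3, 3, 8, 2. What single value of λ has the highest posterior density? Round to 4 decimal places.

Σ counts = 28. Posterior: Gamma(shape = 4.8+28 = 32.8, rate = 0.4+5 = 5.4).
Mode = (α−1)/β = 31.8/5.4 = 5.8889.
Mean = α/β = 32.8/5.4 = 6.0741.
This is the posterior mode — the MAP estimate.

5.8889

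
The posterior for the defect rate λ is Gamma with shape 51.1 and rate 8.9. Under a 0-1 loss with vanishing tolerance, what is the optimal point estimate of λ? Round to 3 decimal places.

5.629

Mode = (α−1)/β = 50.1/8.9 = 5.629.
Mean = α/β = 51.1/8.9 = 5.742.
This is the posterior mode — the MAP estimate.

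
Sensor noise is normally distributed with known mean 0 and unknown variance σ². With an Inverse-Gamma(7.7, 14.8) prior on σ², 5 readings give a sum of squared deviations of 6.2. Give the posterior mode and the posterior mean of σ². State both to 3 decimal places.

Posterior: Inverse-Gamma(shape = 7.7+5/2 = 10.2, scale = 14.8+6.2/2 = 17.9).
Mode = β/(α+1) = 17.9/11.2 = 1.598.
Mean = β/(α−1) = 17.9/9.2 = 1.946.
The mean is pulled above the mode by the posterior's right skew.

MAP = 1.598, posterior mean = 1.946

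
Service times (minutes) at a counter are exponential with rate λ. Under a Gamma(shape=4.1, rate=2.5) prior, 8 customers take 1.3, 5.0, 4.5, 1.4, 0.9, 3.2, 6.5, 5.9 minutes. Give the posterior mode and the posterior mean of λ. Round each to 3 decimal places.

λ_MAP = 0.356, E[λ|data] = 0.388

Σ times = 28.7. Posterior: Gamma(shape = 4.1+8 = 12.1, rate = 2.5+28.7 = 31.2).
Mode = (α−1)/β = 11.1/31.2 = 0.356.
Mean = α/β = 12.1/31.2 = 0.388.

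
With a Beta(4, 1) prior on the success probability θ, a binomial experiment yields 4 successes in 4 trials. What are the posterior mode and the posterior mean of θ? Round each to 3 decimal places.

Posterior: Beta(4+4, 1+0) = Beta(8, 1).
Since β = 1 ≤ 1 and α > 1, the Beta density is monotone increasing on [0,1]; the mode is at 1.
Mean = 8/(8+1) = 0.889.
The mean is pulled below the mode by the posterior's left skew.

MAP: 1.000. Posterior mean: 0.889.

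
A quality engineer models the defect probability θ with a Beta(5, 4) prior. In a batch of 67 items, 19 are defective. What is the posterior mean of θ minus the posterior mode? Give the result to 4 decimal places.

Posterior: Beta(5+19, 4+48) = Beta(24, 52).
Mode = (24−1)/(24+52−2) = 23/74 = 0.3108.
Mean = 24/(24+52) = 24/76 = 0.3158.
Difference = 0.3158 − 0.3108 = 0.0050.

0.0050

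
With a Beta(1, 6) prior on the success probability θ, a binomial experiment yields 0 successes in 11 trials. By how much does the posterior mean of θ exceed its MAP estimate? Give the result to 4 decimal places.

Posterior: Beta(1+0, 6+11) = Beta(1, 17).
Since α = 1 ≤ 1 and β > 1, the Beta density is monotone decreasing on [0,1]; the mode is at 0.
Mean = 1/(1+17) = 0.0556.
Difference = 0.0556 − 0.0000 = 0.0556.
Right-skewed posterior ⇒ mode < mean.

0.0556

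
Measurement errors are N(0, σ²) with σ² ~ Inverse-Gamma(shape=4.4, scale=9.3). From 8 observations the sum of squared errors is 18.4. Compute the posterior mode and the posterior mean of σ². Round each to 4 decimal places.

posterior mode = 1.9681, posterior mean = 2.5000

Posterior: Inverse-Gamma(shape = 4.4+8/2 = 8.4, scale = 9.3+18.4/2 = 18.5).
Mode = β/(α+1) = 18.5/9.4 = 1.9681.
Mean = β/(α−1) = 18.5/7.4 = 2.5000.
Right-skewed posterior ⇒ mode < mean.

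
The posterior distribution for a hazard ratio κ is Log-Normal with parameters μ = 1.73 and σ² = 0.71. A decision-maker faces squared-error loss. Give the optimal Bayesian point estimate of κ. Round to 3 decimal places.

Mode = exp(μ − σ²) = exp(1.02) = 2.773.
Mean = exp(μ + σ²/2) = exp(2.085) = 8.045.
Squared-error loss ⇒ the optimal estimator is the posterior mean.

8.045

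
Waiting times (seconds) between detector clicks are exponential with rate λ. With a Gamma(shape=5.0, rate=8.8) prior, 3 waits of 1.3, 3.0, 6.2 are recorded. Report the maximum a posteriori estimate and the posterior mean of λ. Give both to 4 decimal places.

MAP = 0.3627, posterior mean = 0.4145

Σ times = 10.5. Posterior: Gamma(shape = 5.0+3 = 8.0, rate = 8.8+10.5 = 19.3).
Mode = (α−1)/β = 7.0/19.3 = 0.3627.
Mean = α/β = 8.0/19.3 = 0.4145.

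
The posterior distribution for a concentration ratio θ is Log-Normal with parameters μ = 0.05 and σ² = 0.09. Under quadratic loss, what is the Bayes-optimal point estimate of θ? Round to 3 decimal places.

Mode = exp(μ − σ²) = exp(-0.04) = 0.961.
Mean = exp(μ + σ²/2) = exp(0.095) = 1.100.
Quadratic loss ⇒ the optimal estimator is the posterior mean.

1.100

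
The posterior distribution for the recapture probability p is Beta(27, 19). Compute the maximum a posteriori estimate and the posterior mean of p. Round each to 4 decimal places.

Mode = (27−1)/(27+19−2) = 26/44 = 0.5909.
Mean = 27/(27+19) = 27/46 = 0.5870.
Mode > mean: the posterior has a left tail.

p_MAP = 0.5909, E[p|data] = 0.5870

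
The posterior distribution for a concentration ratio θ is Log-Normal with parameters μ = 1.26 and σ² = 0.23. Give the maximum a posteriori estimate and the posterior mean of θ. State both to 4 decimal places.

maximum a posteriori estimate = 2.8011, posterior mean = 3.9551

Mode = exp(μ − σ²) = exp(1.03) = 2.8011.
Mean = exp(μ + σ²/2) = exp(1.375) = 3.9551.
Right-skewed posterior ⇒ mode < mean.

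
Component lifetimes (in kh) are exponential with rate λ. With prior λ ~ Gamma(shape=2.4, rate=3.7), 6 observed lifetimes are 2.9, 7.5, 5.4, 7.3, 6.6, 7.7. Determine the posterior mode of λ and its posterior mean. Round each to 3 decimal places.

Σ times = 37.4. Posterior: Gamma(shape = 2.4+6 = 8.4, rate = 3.7+37.4 = 41.1).
Mode = (α−1)/β = 7.4/41.1 = 0.180.
Mean = α/β = 8.4/41.1 = 0.204.

posterior mode = 0.180, posterior mean = 0.204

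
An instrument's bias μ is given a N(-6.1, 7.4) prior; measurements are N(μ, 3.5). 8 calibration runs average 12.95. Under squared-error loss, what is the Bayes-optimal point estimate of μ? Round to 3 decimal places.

11.887

Posterior for μ is Normal. Precision-weighted mean: (1/7.4·-6.1 + 8/3.5·12.95) / (1/7.4 + 8/3.5) = 11.887.
A Normal posterior is symmetric, so mode = mean.
Squared-error loss ⇒ the optimal estimator is the posterior mean.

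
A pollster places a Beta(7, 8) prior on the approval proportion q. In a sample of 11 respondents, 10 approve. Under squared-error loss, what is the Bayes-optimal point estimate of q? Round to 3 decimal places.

Posterior: Beta(7+10, 8+1) = Beta(17, 9).
Mode = (17−1)/(17+9−2) = 16/24 = 0.667.
Mean = 17/(17+9) = 17/26 = 0.654.
Squared-error loss ⇒ the optimal estimator is the posterior mean.

0.654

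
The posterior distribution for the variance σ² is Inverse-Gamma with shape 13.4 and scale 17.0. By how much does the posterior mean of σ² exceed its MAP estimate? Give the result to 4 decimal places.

Mode = β/(α+1) = 17.0/14.4 = 1.1806.
Mean = β/(α−1) = 17.0/12.4 = 1.3710.
Difference = 1.3710 − 1.1806 = 0.1904.
Right-skewed posterior ⇒ mode < mean.

0.1904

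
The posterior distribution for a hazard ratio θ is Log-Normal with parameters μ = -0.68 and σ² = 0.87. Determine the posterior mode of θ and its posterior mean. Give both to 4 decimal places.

MAP = 0.2122; posterior mean = 0.7827

Mode = exp(μ − σ²) = exp(-1.55) = 0.2122.
Mean = exp(μ + σ²/2) = exp(-0.245) = 0.7827.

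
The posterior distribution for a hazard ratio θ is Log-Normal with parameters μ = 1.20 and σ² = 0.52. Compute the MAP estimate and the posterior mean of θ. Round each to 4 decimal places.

Mode = exp(μ − σ²) = exp(0.68) = 1.9739.
Mean = exp(μ + σ²/2) = exp(1.460) = 4.3060.
Mean > mode: the posterior has a right tail.

MAP = 1.9739, posterior mean = 4.3060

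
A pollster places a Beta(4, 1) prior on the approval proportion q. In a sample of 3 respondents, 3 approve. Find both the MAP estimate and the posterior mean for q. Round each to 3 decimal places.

Posterior: Beta(4+3, 1+0) = Beta(7, 1).
Since β = 1 ≤ 1 and α > 1, the Beta density is monotone increasing on [0,1]; the mode is at 1.
Mean = 7/(7+1) = 0.875.

MAP = 1.000; posterior mean = 0.875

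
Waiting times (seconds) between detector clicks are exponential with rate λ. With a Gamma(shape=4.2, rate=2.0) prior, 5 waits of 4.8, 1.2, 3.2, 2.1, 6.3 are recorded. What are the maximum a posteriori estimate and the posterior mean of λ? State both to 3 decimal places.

Σ times = 17.6. Posterior: Gamma(shape = 4.2+5 = 9.2, rate = 2.0+17.6 = 19.6).
Mode = (α−1)/β = 8.2/19.6 = 0.418.
Mean = α/β = 9.2/19.6 = 0.469.

MAP: 0.418. Posterior mean: 0.469.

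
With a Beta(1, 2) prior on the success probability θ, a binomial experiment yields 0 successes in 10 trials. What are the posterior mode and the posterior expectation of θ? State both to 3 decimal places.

Posterior: Beta(1+0, 2+10) = Beta(1, 12).
Since α = 1 ≤ 1 and β > 1, the Beta density is monotone decreasing on [0,1]; the mode is at 0.
Mean = 1/(1+12) = 0.077.

MAP = 0.000; posterior mean = 0.077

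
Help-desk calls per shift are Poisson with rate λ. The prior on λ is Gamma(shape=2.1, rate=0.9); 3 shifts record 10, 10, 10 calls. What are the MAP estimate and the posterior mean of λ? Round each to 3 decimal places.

Σ counts = 30. Posterior: Gamma(shape = 2.1+30 = 32.1, rate = 0.9+3 = 3.9).
Mode = (α−1)/β = 31.1/3.9 = 7.974.
Mean = α/β = 32.1/3.9 = 8.231.

λ_MAP = 7.974, E[λ|data] = 8.231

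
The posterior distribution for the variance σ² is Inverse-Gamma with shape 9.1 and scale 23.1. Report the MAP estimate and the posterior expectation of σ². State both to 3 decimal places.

Mode = β/(α+1) = 23.1/10.1 = 2.287.
Mean = β/(α−1) = 23.1/8.1 = 2.852.
The mean is pulled above the mode by the posterior's right skew.

MAP = 2.287; posterior mean = 2.852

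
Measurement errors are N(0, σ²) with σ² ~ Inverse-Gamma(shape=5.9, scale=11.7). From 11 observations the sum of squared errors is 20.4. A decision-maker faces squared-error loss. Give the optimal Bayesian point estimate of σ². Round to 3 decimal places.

2.106

Posterior: Inverse-Gamma(shape = 5.9+11/2 = 11.4, scale = 11.7+20.4/2 = 21.9).
Mode = β/(α+1) = 21.9/12.4 = 1.766.
Mean = β/(α−1) = 21.9/10.4 = 2.106.
Squared-error loss ⇒ the optimal estimator is the posterior mean.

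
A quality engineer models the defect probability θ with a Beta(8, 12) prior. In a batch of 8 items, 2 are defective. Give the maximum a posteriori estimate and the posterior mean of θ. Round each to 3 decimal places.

Posterior: Beta(8+2, 12+6) = Beta(10, 18).
Mode = (10−1)/(10+18−2) = 9/26 = 0.346.
Mean = 10/(10+18) = 10/28 = 0.357.

MAP = 0.346; posterior mean = 0.357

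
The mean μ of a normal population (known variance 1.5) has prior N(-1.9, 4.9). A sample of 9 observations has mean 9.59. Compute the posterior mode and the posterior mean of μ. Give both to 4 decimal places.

Posterior for μ is Normal. Precision-weighted mean: (1/4.9·-1.9 + 9/1.5·9.59) / (1/4.9 + 9/1.5) = 9.2120.
A Normal posterior is symmetric, so mode = mean.

μ_MAP = 9.2120, E[μ|data] = 9.2120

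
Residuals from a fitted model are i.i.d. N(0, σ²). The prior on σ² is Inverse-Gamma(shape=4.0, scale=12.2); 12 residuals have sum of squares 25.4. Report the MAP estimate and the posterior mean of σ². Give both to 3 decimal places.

σ²_MAP = 2.264, E[σ²|data] = 2.767

Posterior: Inverse-Gamma(shape = 4.0+12/2 = 10.0, scale = 12.2+25.4/2 = 24.9).
Mode = β/(α+1) = 24.9/11.0 = 2.264.
Mean = β/(α−1) = 24.9/9.0 = 2.767.
The mean is pulled above the mode by the posterior's right skew.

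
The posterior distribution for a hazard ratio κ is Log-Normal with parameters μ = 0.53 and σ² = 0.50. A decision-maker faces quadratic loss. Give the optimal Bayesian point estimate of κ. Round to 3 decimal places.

Mode = exp(μ − σ²) = exp(0.03) = 1.030.
Mean = exp(μ + σ²/2) = exp(0.780) = 2.181.
Quadratic loss ⇒ the optimal estimator is the posterior mean.

2.181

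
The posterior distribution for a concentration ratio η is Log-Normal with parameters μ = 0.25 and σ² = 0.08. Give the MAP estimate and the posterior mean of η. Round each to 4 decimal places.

Mode = exp(μ − σ²) = exp(0.17) = 1.1853.
Mean = exp(μ + σ²/2) = exp(0.290) = 1.3364.

MAP = 1.1853; posterior mean = 1.3364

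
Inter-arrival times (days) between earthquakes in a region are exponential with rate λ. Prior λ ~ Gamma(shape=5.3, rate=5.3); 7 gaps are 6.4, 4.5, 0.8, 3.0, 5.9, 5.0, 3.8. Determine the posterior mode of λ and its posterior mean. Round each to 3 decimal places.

MAP: 0.326. Posterior mean: 0.354.

Σ times = 29.4. Posterior: Gamma(shape = 5.3+7 = 12.3, rate = 5.3+29.4 = 34.7).
Mode = (α−1)/β = 11.3/34.7 = 0.326.
Mean = α/β = 12.3/34.7 = 0.354.
The mean is pulled above the mode by the posterior's right skew.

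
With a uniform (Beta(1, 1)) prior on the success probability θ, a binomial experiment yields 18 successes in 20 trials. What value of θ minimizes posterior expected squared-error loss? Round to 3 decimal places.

0.864

Posterior: Beta(1+18, 1+2) = Beta(19, 3).
Mode = (19−1)/(19+3−2) = 18/20 = 0.900.
With a flat prior the MAP equals the MLE, 18/20.
Mean = 19/(19+3) = 19/22 = 0.864.
Squared-error loss ⇒ the optimal estimator is the posterior mean.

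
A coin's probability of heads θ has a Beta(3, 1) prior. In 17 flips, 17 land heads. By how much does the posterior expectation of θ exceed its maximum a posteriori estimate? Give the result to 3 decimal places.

Posterior: Beta(3+17, 1+0) = Beta(20, 1).
Since β = 1 ≤ 1 and α > 1, the Beta density is monotone increasing on [0,1]; the mode is at 1.
Mean = 20/(20+1) = 0.952.
Difference = 0.952 − 1.000 = -0.048.

-0.048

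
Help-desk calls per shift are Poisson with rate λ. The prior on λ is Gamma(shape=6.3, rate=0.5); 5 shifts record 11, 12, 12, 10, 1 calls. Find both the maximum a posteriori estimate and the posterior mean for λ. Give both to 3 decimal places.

Σ counts = 46. Posterior: Gamma(shape = 6.3+46 = 52.3, rate = 0.5+5 = 5.5).
Mode = (α−1)/β = 51.3/5.5 = 9.327.
Mean = α/β = 52.3/5.5 = 9.509.
The posterior is right-skewed, so the mean exceeds the mode.

MAP = 9.327, posterior mean = 9.509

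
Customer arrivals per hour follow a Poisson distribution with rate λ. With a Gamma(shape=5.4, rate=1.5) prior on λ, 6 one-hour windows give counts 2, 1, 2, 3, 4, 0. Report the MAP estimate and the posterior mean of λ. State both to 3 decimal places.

MAP: 2.187. Posterior mean: 2.320.

Σ counts = 12. Posterior: Gamma(shape = 5.4+12 = 17.4, rate = 1.5+6 = 7.5).
Mode = (α−1)/β = 16.4/7.5 = 2.187.
Mean = α/β = 17.4/7.5 = 2.320.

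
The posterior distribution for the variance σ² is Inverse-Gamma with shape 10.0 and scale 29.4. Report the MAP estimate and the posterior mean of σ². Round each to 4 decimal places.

Mode = β/(α+1) = 29.4/11.0 = 2.6727.
Mean = β/(α−1) = 29.4/9.0 = 3.2667.

σ²_MAP = 2.6727, E[σ²|data] = 3.2667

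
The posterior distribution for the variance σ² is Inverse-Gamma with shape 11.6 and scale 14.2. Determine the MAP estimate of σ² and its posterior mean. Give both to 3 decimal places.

σ²_MAP = 1.127, E[σ²|data] = 1.340

Mode = β/(α+1) = 14.2/12.6 = 1.127.
Mean = β/(α−1) = 14.2/10.6 = 1.340.
Mean > mode: the posterior has a right tail.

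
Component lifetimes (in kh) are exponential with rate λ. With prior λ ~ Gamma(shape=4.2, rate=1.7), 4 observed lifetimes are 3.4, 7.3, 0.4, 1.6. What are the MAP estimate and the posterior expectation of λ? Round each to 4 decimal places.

Σ times = 12.7. Posterior: Gamma(shape = 4.2+4 = 8.2, rate = 1.7+12.7 = 14.4).
Mode = (α−1)/β = 7.2/14.4 = 0.5000.
Mean = α/β = 8.2/14.4 = 0.5694.
Right-skewed posterior ⇒ mode < mean.

MAP = 0.5000, posterior mean = 0.5694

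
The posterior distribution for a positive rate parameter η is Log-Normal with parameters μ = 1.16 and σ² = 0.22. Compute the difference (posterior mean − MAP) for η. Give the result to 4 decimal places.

1.0009

Mode = exp(μ − σ²) = exp(0.94) = 2.5600.
Mean = exp(μ + σ²/2) = exp(1.270) = 3.5609.
Difference = 3.5609 − 2.5600 = 1.0009.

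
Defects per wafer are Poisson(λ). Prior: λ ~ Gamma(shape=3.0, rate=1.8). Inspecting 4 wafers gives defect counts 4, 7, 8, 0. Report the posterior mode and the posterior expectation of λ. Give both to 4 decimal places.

Σ counts = 19. Posterior: Gamma(shape = 3.0+19 = 22.0, rate = 1.8+4 = 5.8).
Mode = (α−1)/β = 21.0/5.8 = 3.6207.
Mean = α/β = 22.0/5.8 = 3.7931.
Mean > mode: the posterior has a right tail.

MAP = 3.6207; posterior mean = 3.7931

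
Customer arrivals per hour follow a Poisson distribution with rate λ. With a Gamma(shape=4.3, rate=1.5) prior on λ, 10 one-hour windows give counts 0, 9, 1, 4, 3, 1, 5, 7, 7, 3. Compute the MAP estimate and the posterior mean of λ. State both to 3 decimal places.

λ_MAP = 3.765, E[λ|data] = 3.852

Σ counts = 40. Posterior: Gamma(shape = 4.3+40 = 44.3, rate = 1.5+10 = 11.5).
Mode = (α−1)/β = 43.3/11.5 = 3.765.
Mean = α/β = 44.3/11.5 = 3.852.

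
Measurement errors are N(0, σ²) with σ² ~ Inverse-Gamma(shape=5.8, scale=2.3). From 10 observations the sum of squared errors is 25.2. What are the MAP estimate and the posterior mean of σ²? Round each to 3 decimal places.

MAP = 1.263; posterior mean = 1.520

Posterior: Inverse-Gamma(shape = 5.8+10/2 = 10.8, scale = 2.3+25.2/2 = 14.9).
Mode = β/(α+1) = 14.9/11.8 = 1.263.
Mean = β/(α−1) = 14.9/9.8 = 1.520.
Mean > mode: the posterior has a right tail.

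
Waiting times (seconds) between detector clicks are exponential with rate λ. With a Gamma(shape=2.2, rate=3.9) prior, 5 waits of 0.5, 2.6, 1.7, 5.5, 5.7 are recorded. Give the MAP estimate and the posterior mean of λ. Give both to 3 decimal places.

MAP: 0.312. Posterior mean: 0.362.

Σ times = 16.0. Posterior: Gamma(shape = 2.2+5 = 7.2, rate = 3.9+16.0 = 19.9).
Mode = (α−1)/β = 6.2/19.9 = 0.312.
Mean = α/β = 7.2/19.9 = 0.362.
The posterior is right-skewed, so the mean exceeds the mode.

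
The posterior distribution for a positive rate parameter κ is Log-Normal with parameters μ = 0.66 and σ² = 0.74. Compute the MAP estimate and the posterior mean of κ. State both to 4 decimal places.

Mode = exp(μ − σ²) = exp(-0.08) = 0.9231.
Mean = exp(μ + σ²/2) = exp(1.030) = 2.8011.

MAP estimate = 0.9231, posterior mean = 2.8011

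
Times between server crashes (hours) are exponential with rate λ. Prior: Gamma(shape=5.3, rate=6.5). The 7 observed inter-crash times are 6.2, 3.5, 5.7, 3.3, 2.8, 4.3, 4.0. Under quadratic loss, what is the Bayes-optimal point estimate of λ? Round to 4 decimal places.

Σ times = 29.8. Posterior: Gamma(shape = 5.3+7 = 12.3, rate = 6.5+29.8 = 36.3).
Mode = (α−1)/β = 11.3/36.3 = 0.3113.
Mean = α/β = 12.3/36.3 = 0.3388.
Quadratic loss ⇒ the optimal estimator is the posterior mean.

0.3388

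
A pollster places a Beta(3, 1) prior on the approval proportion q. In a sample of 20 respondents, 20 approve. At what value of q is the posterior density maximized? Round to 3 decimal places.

Posterior: Beta(3+20, 1+0) = Beta(23, 1).
Since β = 1 ≤ 1 and α > 1, the Beta density is monotone increasing on [0,1]; the mode is at 1.
Mean = 23/(23+1) = 0.958.
This is the posterior mode — the MAP estimate.

1.000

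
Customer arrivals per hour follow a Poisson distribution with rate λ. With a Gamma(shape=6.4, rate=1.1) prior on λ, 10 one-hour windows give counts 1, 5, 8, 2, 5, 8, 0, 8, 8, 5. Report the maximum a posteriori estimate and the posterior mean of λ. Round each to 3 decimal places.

MAP: 4.991. Posterior mean: 5.081.

Σ counts = 50. Posterior: Gamma(shape = 6.4+50 = 56.4, rate = 1.1+10 = 11.1).
Mode = (α−1)/β = 55.4/11.1 = 4.991.
Mean = α/β = 56.4/11.1 = 5.081.
The mean is pulled above the mode by the posterior's right skew.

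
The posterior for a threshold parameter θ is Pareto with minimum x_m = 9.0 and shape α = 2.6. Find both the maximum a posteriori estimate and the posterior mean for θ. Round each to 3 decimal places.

The Pareto density is strictly decreasing on [x_m, ∞), so the mode is x_m = 9.000.
Mean = α·x_m/(α−1) = 2.6·9.0/1.6 = 14.625.
The mean is pulled above the mode by the posterior's right skew.

maximum a posteriori estimate = 9.000, posterior mean = 14.625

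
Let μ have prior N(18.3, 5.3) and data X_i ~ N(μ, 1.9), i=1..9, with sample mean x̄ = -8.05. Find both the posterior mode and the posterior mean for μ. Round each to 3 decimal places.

posterior mode = -7.041, posterior mean = -7.041

Posterior for μ is Normal. Precision-weighted mean: (1/5.3·18.3 + 9/1.9·-8.05) / (1/5.3 + 9/1.9) = -7.041.
A Normal posterior is symmetric, so mode = mean.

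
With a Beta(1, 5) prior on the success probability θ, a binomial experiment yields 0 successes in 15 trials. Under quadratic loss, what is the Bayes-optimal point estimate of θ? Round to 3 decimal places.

Posterior: Beta(1+0, 5+15) = Beta(1, 20).
Since α = 1 ≤ 1 and β > 1, the Beta density is monotone decreasing on [0,1]; the mode is at 0.
Mean = 1/(1+20) = 0.048.
Quadratic loss ⇒ the optimal estimator is the posterior mean.

0.048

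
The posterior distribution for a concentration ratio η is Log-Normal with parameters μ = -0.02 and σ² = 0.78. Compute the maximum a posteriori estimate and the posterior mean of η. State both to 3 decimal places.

η_MAP = 0.449, E[η|data] = 1.448

Mode = exp(μ − σ²) = exp(-0.80) = 0.449.
Mean = exp(μ + σ²/2) = exp(0.370) = 1.448.
The mean is pulled above the mode by the posterior's right skew.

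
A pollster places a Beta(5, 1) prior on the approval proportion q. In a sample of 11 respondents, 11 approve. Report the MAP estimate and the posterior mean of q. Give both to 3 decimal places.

q_MAP = 1.000, E[q|data] = 0.941

Posterior: Beta(5+11, 1+0) = Beta(16, 1).
Since β = 1 ≤ 1 and α > 1, the Beta density is monotone increasing on [0,1]; the mode is at 1.
Mean = 16/(16+1) = 0.941.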